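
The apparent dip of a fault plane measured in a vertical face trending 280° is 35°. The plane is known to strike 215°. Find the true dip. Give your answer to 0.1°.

37.7°

β = acute angle between strike 215° and section 280° = 65°.
tan(true dip) = tan 35° / sin 65° = 0.7726
true dip = arctan 0.7726 = 37.69°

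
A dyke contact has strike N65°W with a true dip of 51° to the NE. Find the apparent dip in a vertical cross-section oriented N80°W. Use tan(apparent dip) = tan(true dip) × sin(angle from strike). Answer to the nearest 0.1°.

Angle between strike (N65°W) and section (N80°W): β = 15°.
tan α = tan 51° × sin 15° = 1.2349 × 0.2588 = 0.3196
α = arctan(0.3196) = 17.72°

17.7°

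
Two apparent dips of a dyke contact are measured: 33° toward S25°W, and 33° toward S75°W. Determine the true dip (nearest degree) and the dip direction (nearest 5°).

true dip 36°, dip direction 230°

Represent each trace as a vector plunging at its apparent dip toward its trend (east-north-up frame): v₁ = (-0.354, -0.760, -0.545), v₂ = (-0.810, -0.217, -0.545).
The plane normal is n = v₁ × v₂ ∝ (-0.296, -0.248, 0.539).
Dip δ = arctan(|n_h|/n_z) = arctan(0.386/0.539) = 35.6°.
Dip direction = azimuth of (n_x, n_y) = atan2(-0.296, -0.248) = 230°.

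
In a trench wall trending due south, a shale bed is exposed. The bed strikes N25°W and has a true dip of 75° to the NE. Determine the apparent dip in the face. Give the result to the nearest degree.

58°

The section lies 25° from the strike.
tan α = tan 75° × sin 25° = 3.7321 × 0.4226 = 1.5772
α = arctan(1.5772) = 57.62°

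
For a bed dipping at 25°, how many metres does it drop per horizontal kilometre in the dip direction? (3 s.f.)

466 m

drop per km = 1000 × tan 25° = 1000 × 0.4663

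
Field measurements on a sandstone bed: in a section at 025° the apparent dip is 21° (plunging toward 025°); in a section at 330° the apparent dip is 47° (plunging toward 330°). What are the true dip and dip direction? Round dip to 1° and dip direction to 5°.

true dip 48°, dip direction 315°

The two traces are lines in the plane: v₁ = (sin 25°·cos 21°, cos 25°·cos 21°, −sin 21°), v₂ = (sin 330°·cos 47°, cos 330°·cos 47°, −sin 47°).
The plane normal is n = v₁ × v₂ ∝ (-0.407, 0.411, 0.522).
Dip δ = arctan(|n_h|/n_z) = arctan(0.578/0.522) = 48.0°.
Dip direction = atan2(-0.407, 0.411) = 315° (azimuth of n's horizontal projection).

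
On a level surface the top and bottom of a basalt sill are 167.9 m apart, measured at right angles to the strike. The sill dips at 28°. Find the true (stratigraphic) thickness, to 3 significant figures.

78.8 m

True thickness t = w · sin(dip) = 167.9 × sin 28°
t = 167.9 × 0.4695 = 78.824 m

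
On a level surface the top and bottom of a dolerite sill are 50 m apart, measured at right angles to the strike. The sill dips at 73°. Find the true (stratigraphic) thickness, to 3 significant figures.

True thickness t = w · sin(dip) = 50 × sin 73°
t = 50 × 0.9563 = 47.815 m

47.8 m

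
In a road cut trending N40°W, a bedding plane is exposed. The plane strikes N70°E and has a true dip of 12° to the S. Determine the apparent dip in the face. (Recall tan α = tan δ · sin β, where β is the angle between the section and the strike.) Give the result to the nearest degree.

The strike is N70°E and the section trends N40°W; the acute angle between them is β = 70°.
tan(apparent dip) = tan 12° · sin 70° = 0.1997
apparent dip = arctan 0.1997 = 11.30°

11°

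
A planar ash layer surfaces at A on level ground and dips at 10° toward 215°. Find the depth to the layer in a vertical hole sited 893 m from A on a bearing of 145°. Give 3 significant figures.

The hole lies 70° from the dip direction, so the down-dip offset is 893 × cos 70° = 305.42 m.
Depth = down-dip offset × tan(dip) = 305.42 × tan 10° = 305.42 × 0.1763
Depth = 53.85 m

53.9 m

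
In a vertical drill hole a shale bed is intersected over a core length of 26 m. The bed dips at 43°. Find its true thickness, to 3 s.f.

19.0 m

True thickness t = h · cos(dip) = 26 × cos 43°
t = 26 × 0.7314 = 19.015 m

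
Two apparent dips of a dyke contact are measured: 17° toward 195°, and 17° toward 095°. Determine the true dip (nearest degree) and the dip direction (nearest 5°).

Represent each trace as a vector plunging at its apparent dip toward its trend (east-north-up frame): v₁ = (-0.248, -0.924, -0.292), v₂ = (0.953, -0.083, -0.292).
Cross product v₁ × v₂ gives the pole to the plane: n ∝ (0.246, -0.351, 0.901).
True dip = arccos(n_z / |n|) = arccos(0.9031) = 25.4°.
Dip direction = atan2(0.246, -0.351) = 145° (azimuth of n's horizontal projection).

true dip 25°, dip direction 145°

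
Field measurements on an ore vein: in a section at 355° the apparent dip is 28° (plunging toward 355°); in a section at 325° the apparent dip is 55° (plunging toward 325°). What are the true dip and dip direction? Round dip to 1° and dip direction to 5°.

The two traces are lines in the plane: v₁ = (sin 355°·cos 28°, cos 355°·cos 28°, −sin 28°), v₂ = (sin 325°·cos 55°, cos 325°·cos 55°, −sin 55°).
Cross product v₁ × v₂ gives the pole to the plane: n ∝ (-0.500, 0.091, 0.253).
tan δ = √(n_x²+n_y²)/n_z = 0.508/0.253, so δ = 63.5°.
Dip direction = azimuth of (n_x, n_y) = atan2(-0.500, 0.091) = 280°.

true dip 64°, dip direction 280°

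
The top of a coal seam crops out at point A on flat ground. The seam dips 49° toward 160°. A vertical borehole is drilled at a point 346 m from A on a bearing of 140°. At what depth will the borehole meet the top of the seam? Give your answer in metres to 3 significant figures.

374 m

The hole lies 20° from the dip direction, so the down-dip offset is 346 × cos 20° = 325.13 m.
Depth = down-dip offset × tan(dip) = 325.13 × tan 49° = 325.13 × 1.1504
Depth = 374.02 m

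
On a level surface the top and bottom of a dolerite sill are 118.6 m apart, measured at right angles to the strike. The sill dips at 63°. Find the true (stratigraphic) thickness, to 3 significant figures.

106 m

True thickness t = w · sin(dip) = 118.6 × sin 63°
t = 118.6 × 0.8910 = 105.673 m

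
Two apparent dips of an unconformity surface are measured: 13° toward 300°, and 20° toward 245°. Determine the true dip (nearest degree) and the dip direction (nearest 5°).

The two traces are lines in the plane: v₁ = (sin 300°·cos 13°, cos 300°·cos 13°, −sin 13°), v₂ = (sin 245°·cos 20°, cos 245°·cos 20°, −sin 20°).
Cross product v₁ × v₂ gives the pole to the plane: n ∝ (-0.256, -0.097, 0.750).
True dip = arccos(n_z / |n|) = arccos(0.9394) = 20.1°.
Dip direction = azimuth of (n_x, n_y) = atan2(-0.256, -0.097) = 249°.

true dip 20°, dip direction 250°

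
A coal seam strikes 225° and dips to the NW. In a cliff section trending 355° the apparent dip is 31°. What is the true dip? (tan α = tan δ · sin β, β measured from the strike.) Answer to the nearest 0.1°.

The section is 50° from the strike.
tan(true dip) = tan 31° / sin 50° = 0.7844
δ = arctan(0.7844) = 38.11°

38.1°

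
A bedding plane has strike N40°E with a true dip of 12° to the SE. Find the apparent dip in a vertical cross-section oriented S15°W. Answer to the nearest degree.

5°

The section lies 25° from the strike.
tan(apparent dip) = tan 12° · sin 25° = 0.0898
apparent dip = arctan 0.0898 = 5.13°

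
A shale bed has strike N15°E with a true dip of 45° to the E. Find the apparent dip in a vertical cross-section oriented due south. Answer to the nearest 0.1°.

The section lies 15° from the strike.
tan α = tan 45° × sin 15° = 1.0000 × 0.2588 = 0.2588
apparent dip = arctan 0.2588 = 14.51°

14.5°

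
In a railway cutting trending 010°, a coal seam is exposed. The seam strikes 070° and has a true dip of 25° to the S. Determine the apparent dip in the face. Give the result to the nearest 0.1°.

Angle between strike (070°) and section (010°): β = 60°.
tan(apparent dip) = tan 25° · sin 60° = 0.4038
α = arctan(0.4038) = 21.99°

22.0°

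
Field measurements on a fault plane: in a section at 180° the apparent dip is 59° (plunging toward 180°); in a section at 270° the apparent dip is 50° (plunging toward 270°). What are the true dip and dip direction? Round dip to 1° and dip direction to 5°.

The two traces are lines in the plane: v₁ = (sin 180°·cos 59°, cos 180°·cos 59°, −sin 59°), v₂ = (sin 270°·cos 50°, cos 270°·cos 50°, −sin 50°).
The plane normal is n = v₁ × v₂ ∝ (-0.395, -0.551, 0.331).
Dip δ = arctan(|n_h|/n_z) = arctan(0.678/0.331) = 64.0°.
The horizontal component of n points toward azimuth atan2(n_x, n_y) = 216°, the dip direction.

true dip 64°, dip direction 215°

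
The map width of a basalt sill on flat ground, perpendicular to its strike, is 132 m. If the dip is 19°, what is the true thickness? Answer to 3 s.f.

43.0 m

True thickness t = w · sin(dip) = 132 × sin 19°
t = 132 × 0.3256 = 42.975 m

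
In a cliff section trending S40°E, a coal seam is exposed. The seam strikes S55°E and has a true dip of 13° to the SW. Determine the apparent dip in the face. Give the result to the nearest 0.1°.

3.4°

The section lies 15° from the strike.
tan α = tan 13° × sin 15° = 0.2309 × 0.2588 = 0.0598
apparent dip = arctan 0.0598 = 3.42°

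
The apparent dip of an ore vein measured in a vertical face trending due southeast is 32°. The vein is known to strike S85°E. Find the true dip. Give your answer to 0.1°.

44.2°

β = acute angle between strike S85°E and section due southeast = 40°.
tan(true dip) = tan 32° / sin 40° = 0.9721
true dip = arctan 0.9721 = 44.19°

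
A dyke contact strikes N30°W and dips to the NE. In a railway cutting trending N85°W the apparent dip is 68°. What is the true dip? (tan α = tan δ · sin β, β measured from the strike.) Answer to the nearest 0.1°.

β = acute angle between strike N30°W and section N85°W = 55°.
tan(true dip) = tan 68° / sin 55° = 3.0215
δ = arctan(3.0215) = 71.69°

71.7°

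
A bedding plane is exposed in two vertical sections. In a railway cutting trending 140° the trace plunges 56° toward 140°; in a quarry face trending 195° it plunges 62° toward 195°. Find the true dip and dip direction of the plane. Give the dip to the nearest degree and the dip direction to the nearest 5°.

Each apparent-dip line lies in the plane. As unit vectors (x east, y north, z up), v₁ plunges 56°→140° and v₂ plunges 62°→195°.
The plane normal is n = v₁ × v₂ ∝ (-0.002, -0.418, 0.215).
Dip δ = arctan(|n_h|/n_z) = arctan(0.418/0.215) = 62.8°.
Dip direction = azimuth of (n_x, n_y) = atan2(-0.002, -0.418) = 180°.

true dip 63°, dip direction 180°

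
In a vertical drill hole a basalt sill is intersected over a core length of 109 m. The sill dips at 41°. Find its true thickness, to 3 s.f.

82.3 m

True thickness t = h · cos(dip) = 109 × cos 41°
t = 109 × 0.7547 = 82.263 m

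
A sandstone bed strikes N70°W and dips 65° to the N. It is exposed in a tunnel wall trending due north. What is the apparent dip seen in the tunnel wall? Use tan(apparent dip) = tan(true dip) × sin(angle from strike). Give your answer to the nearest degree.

Angle between strike (N70°W) and section (due north): β = 70°.
tan α = tan 65° × sin 70° = 2.1445 × 0.9397 = 2.0152
apparent dip = arctan 2.0152 = 63.61°

64°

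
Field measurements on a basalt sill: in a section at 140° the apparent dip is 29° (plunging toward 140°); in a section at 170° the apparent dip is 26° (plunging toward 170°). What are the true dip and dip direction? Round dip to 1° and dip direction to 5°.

true dip 29°, dip direction 140°

The two traces are lines in the plane: v₁ = (sin 140°·cos 29°, cos 140°·cos 29°, −sin 29°), v₂ = (sin 170°·cos 26°, cos 170°·cos 26°, −sin 26°).
Cross product v₁ × v₂ gives the pole to the plane: n ∝ (0.135, -0.171, 0.393).
Dip δ = arctan(|n_h|/n_z) = arctan(0.218/0.393) = 29.0°.
The horizontal component of n points toward azimuth atan2(n_x, n_y) = 142°, the dip direction.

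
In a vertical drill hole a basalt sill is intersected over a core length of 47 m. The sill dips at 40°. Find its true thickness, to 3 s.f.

True thickness t = h · cos(dip) = 47 × cos 40°
t = 47 × 0.7660 = 36.004 m

36.0 m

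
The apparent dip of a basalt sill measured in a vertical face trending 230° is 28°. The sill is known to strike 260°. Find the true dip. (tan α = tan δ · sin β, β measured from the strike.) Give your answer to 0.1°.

β = acute angle between strike 260° and section 230° = 30°.
tan(true dip) = tan 28° / sin 30° = 1.0634
true dip = arctan 1.0634 = 46.76°

46.8°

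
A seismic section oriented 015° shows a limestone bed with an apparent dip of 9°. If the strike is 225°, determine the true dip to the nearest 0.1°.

17.6°

The section is 30° from the strike.
tan δ = tan α / sin β = tan 9° / sin 30° = 0.1584 / 0.5000 = 0.3168
δ = arctan(0.3168) = 17.58°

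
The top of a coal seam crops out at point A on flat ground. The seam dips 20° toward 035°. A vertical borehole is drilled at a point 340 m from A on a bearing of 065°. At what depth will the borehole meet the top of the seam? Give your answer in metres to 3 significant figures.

107 m

The hole lies 30° from the dip direction, so the down-dip offset is 340 × cos 30° = 294.45 m.
Depth = down-dip offset × tan(dip) = 294.45 × tan 20° = 294.45 × 0.3640
Depth = 107.17 m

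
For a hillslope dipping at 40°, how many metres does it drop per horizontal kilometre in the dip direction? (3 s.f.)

839 m

drop per km = 1000 × tan 40° = 1000 × 0.8391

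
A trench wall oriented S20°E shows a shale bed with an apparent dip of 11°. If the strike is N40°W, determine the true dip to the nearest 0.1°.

The section is 20° from the strike.
tan δ = tan α / sin β = tan 11° / sin 20° = 0.1944 / 0.3420 = 0.5683
δ = arctan(0.5683) = 29.61°

29.6°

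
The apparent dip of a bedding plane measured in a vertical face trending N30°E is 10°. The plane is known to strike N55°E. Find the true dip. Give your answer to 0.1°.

The section is 25° from the strike.
tan δ = tan α / sin β = tan 10° / sin 25° = 0.1763 / 0.4226 = 0.4172
true dip = arctan 0.4172 = 22.65°

22.6°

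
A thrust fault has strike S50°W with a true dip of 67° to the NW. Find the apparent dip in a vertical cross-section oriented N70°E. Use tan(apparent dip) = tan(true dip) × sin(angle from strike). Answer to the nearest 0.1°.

Angle between strike (S50°W) and section (N70°E): β = 20°.
tan(apparent dip) = tan 67° · sin 20° = 0.8057
apparent dip = arctan 0.8057 = 38.86°

38.9°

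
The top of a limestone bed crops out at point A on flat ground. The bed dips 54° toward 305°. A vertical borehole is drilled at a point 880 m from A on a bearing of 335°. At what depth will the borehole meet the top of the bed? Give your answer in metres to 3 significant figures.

1050 m

The hole lies 30° from the dip direction, so the down-dip offset is 880 × cos 30° = 762.10 m.
Depth = down-dip offset × tan(dip) = 762.10 × tan 54° = 762.10 × 1.3764
Depth = 1048.94 m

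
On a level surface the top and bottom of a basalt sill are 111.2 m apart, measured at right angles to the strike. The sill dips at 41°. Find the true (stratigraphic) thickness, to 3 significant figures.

True thickness t = w · sin(dip) = 111.2 × sin 41°
t = 111.2 × 0.6561 = 72.954 m

73.0 m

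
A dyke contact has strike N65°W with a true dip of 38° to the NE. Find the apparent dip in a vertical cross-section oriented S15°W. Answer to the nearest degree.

38°

Angle between strike (N65°W) and section (S15°W): β = 80°.
tan(apparent dip) = tan 38° · sin 80° = 0.7694
α = arctan(0.7694) = 37.58°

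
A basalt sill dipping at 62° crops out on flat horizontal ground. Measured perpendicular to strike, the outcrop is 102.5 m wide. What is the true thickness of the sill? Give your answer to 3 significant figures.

True thickness t = w · sin(dip) = 102.5 × sin 62°
t = 102.5 × 0.8829 = 90.502 m

90.5 m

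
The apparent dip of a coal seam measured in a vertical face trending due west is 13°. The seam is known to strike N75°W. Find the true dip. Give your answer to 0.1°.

The section is 15° from the strike.
tan δ = tan α / sin β = tan 13° / sin 15° = 0.2309 / 0.2588 = 0.8920
δ = arctan(0.8920) = 41.73°

41.7°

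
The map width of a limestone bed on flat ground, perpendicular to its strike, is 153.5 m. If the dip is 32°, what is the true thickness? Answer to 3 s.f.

True thickness t = w · sin(dip) = 153.5 × sin 32°
t = 153.5 × 0.5299 = 81.343 m

81.3 m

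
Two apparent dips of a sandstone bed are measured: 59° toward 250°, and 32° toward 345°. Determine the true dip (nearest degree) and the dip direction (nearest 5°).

true dip 61°, dip direction 275°

Represent each trace as a vector plunging at its apparent dip toward its trend (east-north-up frame): v₁ = (-0.484, -0.176, -0.857), v₂ = (-0.219, 0.819, -0.530).
Cross product v₁ × v₂ gives the pole to the plane: n ∝ (-0.795, 0.068, 0.435).
True dip = arccos(n_z / |n|) = arccos(0.4785) = 61.4°.
Dip direction = atan2(-0.795, 0.068) = 275° (azimuth of n's horizontal projection).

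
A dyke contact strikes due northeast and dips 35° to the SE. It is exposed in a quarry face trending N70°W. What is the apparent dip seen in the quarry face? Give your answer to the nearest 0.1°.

Angle between strike (due northeast) and section (N70°W): β = 65°.
tan α = tan 35° × sin 65° = 0.7002 × 0.9063 = 0.6346
α = arctan(0.6346) = 32.40°

32.4°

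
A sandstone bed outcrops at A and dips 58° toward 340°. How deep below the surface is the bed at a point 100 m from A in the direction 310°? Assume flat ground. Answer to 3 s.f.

The hole lies 30° from the dip direction, so the down-dip offset is 100 × cos 30° = 86.60 m.
Depth = down-dip offset × tan(dip) = 86.60 × tan 58° = 86.60 × 1.6003
Depth = 138.59 m

139 m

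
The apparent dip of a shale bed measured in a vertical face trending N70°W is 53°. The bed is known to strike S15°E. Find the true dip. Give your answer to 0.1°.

The section is 55° from the strike.
tan δ = tan α / sin β = tan 53° / sin 55° = 1.3270 / 0.8192 = 1.6200
δ = arctan(1.6200) = 58.31°

58.3°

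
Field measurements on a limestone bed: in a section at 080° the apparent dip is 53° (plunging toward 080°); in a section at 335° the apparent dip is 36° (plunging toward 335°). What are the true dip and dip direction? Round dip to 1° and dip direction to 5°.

true dip 60°, dip direction 040°

The two traces are lines in the plane: v₁ = (sin 80°·cos 53°, cos 80°·cos 53°, −sin 53°), v₂ = (sin 335°·cos 36°, cos 335°·cos 36°, −sin 36°).
The plane normal is n = v₁ × v₂ ∝ (0.524, 0.621, 0.470).
tan δ = √(n_x²+n_y²)/n_z = 0.813/0.470, so δ = 60.0°.
The horizontal component of n points toward azimuth atan2(n_x, n_y) = 40°, the dip direction.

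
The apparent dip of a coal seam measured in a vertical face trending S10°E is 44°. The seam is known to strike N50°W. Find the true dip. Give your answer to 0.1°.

56.4°

β = acute angle between strike N50°W and section S10°E = 40°.
tan(true dip) = tan 44° / sin 40° = 1.5023
true dip = arctan 1.5023 = 56.35°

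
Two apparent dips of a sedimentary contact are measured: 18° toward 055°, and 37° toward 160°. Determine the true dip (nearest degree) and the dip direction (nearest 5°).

true dip 43°, dip direction 125°

The two traces are lines in the plane: v₁ = (sin 55°·cos 18°, cos 55°·cos 18°, −sin 18°), v₂ = (sin 160°·cos 37°, cos 160°·cos 37°, −sin 37°).
n = v₁ × v₂ = (0.560, -0.384, 0.734) (taken with n_z > 0).
Dip δ = arctan(|n_h|/n_z) = arctan(0.679/0.734) = 42.8°.
The horizontal component of n points toward azimuth atan2(n_x, n_y) = 124°, the dip direction.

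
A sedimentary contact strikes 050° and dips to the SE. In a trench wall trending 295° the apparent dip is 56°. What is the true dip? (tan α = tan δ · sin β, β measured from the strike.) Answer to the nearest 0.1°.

β = acute angle between strike 050° and section 295° = 65°.
tan δ = tan α / sin β = tan 56° / sin 65° = 1.4826 / 0.9063 = 1.6358
true dip = arctan 1.6358 = 58.56°

58.6°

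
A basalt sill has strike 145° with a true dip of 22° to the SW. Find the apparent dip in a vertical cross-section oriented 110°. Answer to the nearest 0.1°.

The strike is 145° and the section trends 110°; the acute angle between them is β = 35°.
tan(apparent dip) = tan 22° · sin 35° = 0.2317
α = arctan(0.2317) = 13.05°

13.0°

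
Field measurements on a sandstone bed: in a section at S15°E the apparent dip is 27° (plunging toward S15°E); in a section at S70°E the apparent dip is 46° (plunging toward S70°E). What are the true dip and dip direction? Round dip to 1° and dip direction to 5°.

Each apparent-dip line lies in the plane. As unit vectors (x east, y north, z up), v₁ plunges 27°→S15°E and v₂ plunges 46°→S70°E.
Cross product v₁ × v₂ gives the pole to the plane: n ∝ (0.511, -0.130, 0.507).
True dip = arccos(n_z / |n|) = arccos(0.6929) = 46.1°.
Dip direction = azimuth of (n_x, n_y) = atan2(0.511, -0.130) = 104°.

true dip 46°, dip direction 105°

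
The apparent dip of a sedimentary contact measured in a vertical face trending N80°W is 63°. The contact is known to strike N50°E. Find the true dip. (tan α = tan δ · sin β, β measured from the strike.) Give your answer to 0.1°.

β = acute angle between strike N50°E and section N80°W = 50°.
tan(true dip) = tan 63° / sin 50° = 2.5620
true dip = arctan 2.5620 = 68.68°

68.7°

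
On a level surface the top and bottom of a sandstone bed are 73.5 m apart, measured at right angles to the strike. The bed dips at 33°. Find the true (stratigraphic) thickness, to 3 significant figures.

True thickness t = w · sin(dip) = 73.5 × sin 33°
t = 73.5 × 0.5446 = 40.031 m

40.0 m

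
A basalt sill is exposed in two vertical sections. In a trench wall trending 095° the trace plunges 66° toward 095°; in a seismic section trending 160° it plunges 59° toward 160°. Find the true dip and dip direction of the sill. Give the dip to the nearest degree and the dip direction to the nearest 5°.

Each apparent-dip line lies in the plane. As unit vectors (x east, y north, z up), v₁ plunges 66°→095° and v₂ plunges 59°→160°.
n = v₁ × v₂ = (0.412, -0.186, 0.190) (taken with n_z > 0).
tan δ = √(n_x²+n_y²)/n_z = 0.452/0.190, so δ = 67.2°.
Dip direction = atan2(0.412, -0.186) = 114° (azimuth of n's horizontal projection).

true dip 67°, dip direction 115°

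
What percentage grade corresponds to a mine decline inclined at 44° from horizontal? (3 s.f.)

grade % = 100 × tan 44° = 100 × 0.9657

96.6%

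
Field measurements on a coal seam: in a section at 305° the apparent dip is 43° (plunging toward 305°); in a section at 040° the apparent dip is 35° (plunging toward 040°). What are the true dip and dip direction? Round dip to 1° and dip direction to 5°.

true dip 51°, dip direction 345°

The two traces are lines in the plane: v₁ = (sin 305°·cos 43°, cos 305°·cos 43°, −sin 43°), v₂ = (sin 40°·cos 35°, cos 40°·cos 35°, −sin 35°).
The plane normal is n = v₁ × v₂ ∝ (-0.187, 0.703, 0.597).
Dip δ = arctan(|n_h|/n_z) = arctan(0.727/0.597) = 50.6°.
Dip direction = atan2(-0.187, 0.703) = 345° (azimuth of n's horizontal projection).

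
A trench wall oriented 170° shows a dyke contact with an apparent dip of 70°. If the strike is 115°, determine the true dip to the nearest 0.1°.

The section is 55° from the strike.
tan(true dip) = tan 70° / sin 55° = 3.3541
δ = arctan(3.3541) = 73.40°

73.4°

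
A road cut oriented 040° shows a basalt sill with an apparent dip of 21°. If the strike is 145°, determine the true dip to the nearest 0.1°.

The section is 75° from the strike.
tan δ = tan α / sin β = tan 21° / sin 75° = 0.3839 / 0.9659 = 0.3974
true dip = arctan 0.3974 = 21.67°

21.7°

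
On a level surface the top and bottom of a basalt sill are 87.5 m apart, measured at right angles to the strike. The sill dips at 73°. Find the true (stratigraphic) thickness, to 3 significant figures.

True thickness t = w · sin(dip) = 87.5 × sin 73°
t = 87.5 × 0.9563 = 83.677 m

83.7 m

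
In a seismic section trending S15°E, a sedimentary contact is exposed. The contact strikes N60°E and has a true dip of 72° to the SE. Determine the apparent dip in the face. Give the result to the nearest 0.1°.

71.4°

The section lies 75° from the strike.
tan(apparent dip) = tan 72° · sin 75° = 2.9728
α = arctan(2.9728) = 71.41°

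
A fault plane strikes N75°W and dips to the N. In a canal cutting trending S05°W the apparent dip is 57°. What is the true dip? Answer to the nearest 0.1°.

The section is 80° from the strike.
tan(true dip) = tan 57° / sin 80° = 1.5636
true dip = arctan 1.5636 = 57.40°

57.4°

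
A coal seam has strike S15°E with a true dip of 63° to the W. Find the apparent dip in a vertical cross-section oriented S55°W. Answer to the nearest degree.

62°

Angle between strike (S15°E) and section (S55°W): β = 70°.
tan α = tan 63° × sin 70° = 1.9626 × 0.9397 = 1.8443
α = arctan(1.8443) = 61.53°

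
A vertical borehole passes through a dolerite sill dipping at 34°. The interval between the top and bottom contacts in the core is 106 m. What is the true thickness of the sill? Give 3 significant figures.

True thickness t = h · cos(dip) = 106 × cos 34°
t = 106 × 0.8290 = 87.878 m

87.9 m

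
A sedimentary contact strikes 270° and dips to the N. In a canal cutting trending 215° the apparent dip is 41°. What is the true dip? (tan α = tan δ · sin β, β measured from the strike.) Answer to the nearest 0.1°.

The section is 55° from the strike.
tan δ = tan α / sin β = tan 41° / sin 55° = 0.8693 / 0.8192 = 1.0612
true dip = arctan 1.0612 = 46.70°

46.7°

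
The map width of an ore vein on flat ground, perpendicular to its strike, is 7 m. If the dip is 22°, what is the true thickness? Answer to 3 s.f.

True thickness t = w · sin(dip) = 7 × sin 22°
t = 7 × 0.3746 = 2.622 m

2.62 m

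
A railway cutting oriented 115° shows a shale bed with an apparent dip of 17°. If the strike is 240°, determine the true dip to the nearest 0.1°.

20.5°

β = acute angle between strike 240° and section 115° = 55°.
tan δ = tan α / sin β = tan 17° / sin 55° = 0.3057 / 0.8192 = 0.3732
δ = arctan(0.3732) = 20.47°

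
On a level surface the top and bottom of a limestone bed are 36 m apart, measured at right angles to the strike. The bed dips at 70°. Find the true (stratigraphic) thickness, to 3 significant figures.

True thickness t = w · sin(dip) = 36 × sin 70°
t = 36 × 0.9397 = 33.829 m

33.8 m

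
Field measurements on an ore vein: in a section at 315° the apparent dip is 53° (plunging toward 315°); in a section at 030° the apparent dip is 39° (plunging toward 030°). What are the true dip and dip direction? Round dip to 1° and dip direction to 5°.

Each apparent-dip line lies in the plane. As unit vectors (x east, y north, z up), v₁ plunges 53°→315° and v₂ plunges 39°→030°.
n = v₁ × v₂ = (-0.270, 0.578, 0.452) (taken with n_z > 0).
True dip = arccos(n_z / |n|) = arccos(0.5779) = 54.7°.
Dip direction = atan2(-0.270, 0.578) = 335° (azimuth of n's horizontal projection).

true dip 55°, dip direction 335°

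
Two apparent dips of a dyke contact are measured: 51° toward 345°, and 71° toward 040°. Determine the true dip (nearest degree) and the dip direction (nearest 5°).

The two traces are lines in the plane: v₁ = (sin 345°·cos 51°, cos 345°·cos 51°, −sin 51°), v₂ = (sin 40°·cos 71°, cos 40°·cos 71°, −sin 71°).
The plane normal is n = v₁ × v₂ ∝ (0.381, 0.317, 0.168).
tan δ = √(n_x²+n_y²)/n_z = 0.495/0.168, so δ = 71.3°.
The horizontal component of n points toward azimuth atan2(n_x, n_y) = 50°, the dip direction.

true dip 71°, dip direction 050°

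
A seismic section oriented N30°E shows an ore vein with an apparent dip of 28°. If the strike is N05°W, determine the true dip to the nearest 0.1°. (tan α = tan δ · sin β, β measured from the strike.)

42.8°

β = acute angle between strike N05°W and section N30°E = 35°.
tan(true dip) = tan 28° / sin 35° = 0.9270
δ = arctan(0.9270) = 42.83°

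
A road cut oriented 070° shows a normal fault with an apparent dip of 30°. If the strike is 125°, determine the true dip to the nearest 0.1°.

The section is 55° from the strike.
tan(true dip) = tan 30° / sin 55° = 0.7048
δ = arctan(0.7048) = 35.18°

35.2°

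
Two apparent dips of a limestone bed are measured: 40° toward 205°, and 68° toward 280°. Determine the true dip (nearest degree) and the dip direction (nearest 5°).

true dip 68°, dip direction 275°

Each apparent-dip line lies in the plane. As unit vectors (x east, y north, z up), v₁ plunges 40°→205° and v₂ plunges 68°→280°.
Cross product v₁ × v₂ gives the pole to the plane: n ∝ (-0.686, 0.063, 0.277).
Dip δ = arctan(|n_h|/n_z) = arctan(0.688/0.277) = 68.1°.
Dip direction = azimuth of (n_x, n_y) = atan2(-0.686, 0.063) = 275°.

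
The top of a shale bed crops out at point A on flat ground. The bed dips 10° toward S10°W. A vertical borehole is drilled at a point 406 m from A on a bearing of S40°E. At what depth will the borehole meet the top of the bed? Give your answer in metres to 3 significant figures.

The hole lies 50° from the dip direction, so the down-dip offset is 406 × cos 50° = 260.97 m.
Depth = down-dip offset × tan(dip) = 260.97 × tan 10° = 260.97 × 0.1763
Depth = 46.02 m

46.0 m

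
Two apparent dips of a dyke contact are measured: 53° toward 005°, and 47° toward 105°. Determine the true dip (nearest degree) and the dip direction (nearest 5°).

true dip 62°, dip direction 050°

Each apparent-dip line lies in the plane. As unit vectors (x east, y north, z up), v₁ plunges 53°→005° and v₂ plunges 47°→105°.
The plane normal is n = v₁ × v₂ ∝ (0.579, 0.488, 0.404).
Dip δ = arctan(|n_h|/n_z) = arctan(0.757/0.404) = 61.9°.
Dip direction = atan2(0.579, 0.488) = 50° (azimuth of n's horizontal projection).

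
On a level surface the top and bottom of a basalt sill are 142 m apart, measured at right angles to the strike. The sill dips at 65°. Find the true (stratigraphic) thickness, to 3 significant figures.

True thickness t = w · sin(dip) = 142 × sin 65°
t = 142 × 0.9063 = 128.696 m

129 m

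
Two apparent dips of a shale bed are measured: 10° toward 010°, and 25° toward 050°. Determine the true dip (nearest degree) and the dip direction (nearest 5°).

Each apparent-dip line lies in the plane. As unit vectors (x east, y north, z up), v₁ plunges 10°→010° and v₂ plunges 25°→050°.
Cross product v₁ × v₂ gives the pole to the plane: n ∝ (0.309, 0.048, 0.574).
tan δ = √(n_x²+n_y²)/n_z = 0.312/0.574, so δ = 28.6°.
The horizontal component of n points toward azimuth atan2(n_x, n_y) = 81°, the dip direction.

true dip 29°, dip direction 080°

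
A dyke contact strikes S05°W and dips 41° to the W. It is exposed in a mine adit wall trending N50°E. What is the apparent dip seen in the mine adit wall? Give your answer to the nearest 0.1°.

31.6°

The section lies 45° from the strike.
tan α = tan 41° × sin 45° = 0.8693 × 0.7071 = 0.6147
apparent dip = arctan 0.6147 = 31.58°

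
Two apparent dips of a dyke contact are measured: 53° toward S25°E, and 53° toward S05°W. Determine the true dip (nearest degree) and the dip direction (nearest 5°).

true dip 54°, dip direction 170°

Represent each trace as a vector plunging at its apparent dip toward its trend (east-north-up frame): v₁ = (0.254, -0.545, -0.799), v₂ = (-0.052, -0.600, -0.799).
Cross product v₁ × v₂ gives the pole to the plane: n ∝ (0.043, -0.245, 0.181).
Dip δ = arctan(|n_h|/n_z) = arctan(0.249/0.181) = 53.9°.
Dip direction = atan2(0.043, -0.245) = 170° (azimuth of n's horizontal projection).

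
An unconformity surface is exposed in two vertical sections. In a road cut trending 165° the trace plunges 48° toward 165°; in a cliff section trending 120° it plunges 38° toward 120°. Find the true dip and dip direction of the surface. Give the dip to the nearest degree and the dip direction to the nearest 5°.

true dip 48°, dip direction 165°

Represent each trace as a vector plunging at its apparent dip toward its trend (east-north-up frame): v₁ = (0.173, -0.646, -0.743), v₂ = (0.682, -0.394, -0.616).
n = v₁ × v₂ = (0.105, -0.401, 0.373) (taken with n_z > 0).
Dip δ = arctan(|n_h|/n_z) = arctan(0.414/0.373) = 48.0°.
Dip direction = azimuth of (n_x, n_y) = atan2(0.105, -0.401) = 165°.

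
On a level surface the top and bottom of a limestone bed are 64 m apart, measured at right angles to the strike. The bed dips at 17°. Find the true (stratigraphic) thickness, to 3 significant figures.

18.7 m

True thickness t = w · sin(dip) = 64 × sin 17°
t = 64 × 0.2924 = 18.712 m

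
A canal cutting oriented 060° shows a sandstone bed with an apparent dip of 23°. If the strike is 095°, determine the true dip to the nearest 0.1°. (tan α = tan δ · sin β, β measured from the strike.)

36.5°

β = acute angle between strike 095° and section 060° = 35°.
tan(true dip) = tan 23° / sin 35° = 0.7400
δ = arctan(0.7400) = 36.50°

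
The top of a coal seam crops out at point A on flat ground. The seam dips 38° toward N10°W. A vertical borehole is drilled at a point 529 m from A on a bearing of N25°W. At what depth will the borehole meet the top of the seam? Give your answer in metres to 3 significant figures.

The hole lies 15° from the dip direction, so the down-dip offset is 529 × cos 15° = 510.97 m.
Depth = down-dip offset × tan(dip) = 510.97 × tan 38° = 510.97 × 0.7813
Depth = 399.22 m

399 m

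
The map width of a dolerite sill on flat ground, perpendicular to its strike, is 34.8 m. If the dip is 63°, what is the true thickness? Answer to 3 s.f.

31.0 m

True thickness t = w · sin(dip) = 34.8 × sin 63°
t = 34.8 × 0.8910 = 31.007 m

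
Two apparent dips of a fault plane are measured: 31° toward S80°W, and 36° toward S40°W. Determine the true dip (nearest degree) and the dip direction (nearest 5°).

Each apparent-dip line lies in the plane. As unit vectors (x east, y north, z up), v₁ plunges 31°→S80°W and v₂ plunges 36°→S40°W.
n = v₁ × v₂ = (-0.232, -0.228, 0.446) (taken with n_z > 0).
tan δ = √(n_x²+n_y²)/n_z = 0.325/0.446, so δ = 36.1°.
The horizontal component of n points toward azimuth atan2(n_x, n_y) = 225°, the dip direction.

true dip 36°, dip direction 225°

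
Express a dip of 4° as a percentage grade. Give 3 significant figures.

6.99%

grade % = 100 × tan 4° = 100 × 0.0699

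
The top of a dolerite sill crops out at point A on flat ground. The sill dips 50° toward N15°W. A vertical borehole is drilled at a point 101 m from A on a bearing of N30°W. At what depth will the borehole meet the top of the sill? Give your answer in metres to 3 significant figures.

The hole lies 15° from the dip direction, so the down-dip offset is 101 × cos 15° = 97.56 m.
Depth = down-dip offset × tan(dip) = 97.56 × tan 50° = 97.56 × 1.1918
Depth = 116.27 m

116 m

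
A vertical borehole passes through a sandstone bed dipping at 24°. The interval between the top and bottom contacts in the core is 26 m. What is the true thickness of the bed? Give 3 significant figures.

23.8 m

True thickness t = h · cos(dip) = 26 × cos 24°
t = 26 × 0.9135 = 23.752 m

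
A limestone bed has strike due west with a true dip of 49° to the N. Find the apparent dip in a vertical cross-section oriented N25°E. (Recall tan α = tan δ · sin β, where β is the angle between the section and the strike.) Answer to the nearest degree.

Angle between strike (due west) and section (N25°E): β = 65°.
tan α = tan 49° × sin 65° = 1.1504 × 0.9063 = 1.0426
apparent dip = arctan 1.0426 = 46.19°

46°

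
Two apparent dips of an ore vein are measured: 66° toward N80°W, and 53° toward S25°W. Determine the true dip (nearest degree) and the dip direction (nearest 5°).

Each apparent-dip line lies in the plane. As unit vectors (x east, y north, z up), v₁ plunges 66°→N80°W and v₂ plunges 53°→S25°W.
n = v₁ × v₂ = (-0.555, -0.088, 0.236) (taken with n_z > 0).
Dip δ = arctan(|n_h|/n_z) = arctan(0.562/0.236) = 67.2°.
The horizontal component of n points toward azimuth atan2(n_x, n_y) = 261°, the dip direction.

true dip 67°, dip direction 260°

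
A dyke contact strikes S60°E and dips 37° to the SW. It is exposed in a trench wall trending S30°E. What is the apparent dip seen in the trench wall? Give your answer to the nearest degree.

21°

The section lies 30° from the strike.
tan α = tan 37° × sin 30° = 0.7536 × 0.5000 = 0.3768
α = arctan(0.3768) = 20.65°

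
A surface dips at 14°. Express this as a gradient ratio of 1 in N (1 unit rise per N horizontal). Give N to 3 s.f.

1 in 4.01

1 : N means tan θ = 1/N, so N = 1/tan 14° = 1/0.2493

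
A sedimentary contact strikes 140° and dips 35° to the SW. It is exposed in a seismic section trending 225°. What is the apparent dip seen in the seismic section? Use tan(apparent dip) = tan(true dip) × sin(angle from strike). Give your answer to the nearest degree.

35°

The strike is 140° and the section trends 225°; the acute angle between them is β = 85°.
tan(apparent dip) = tan 35° · sin 85° = 0.6975
apparent dip = arctan 0.6975 = 34.90°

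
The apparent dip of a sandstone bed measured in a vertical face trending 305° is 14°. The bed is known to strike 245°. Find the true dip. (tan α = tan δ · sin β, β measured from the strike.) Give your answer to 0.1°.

16.1°

β = acute angle between strike 245° and section 305° = 60°.
tan(true dip) = tan 14° / sin 60° = 0.2879
δ = arctan(0.2879) = 16.06°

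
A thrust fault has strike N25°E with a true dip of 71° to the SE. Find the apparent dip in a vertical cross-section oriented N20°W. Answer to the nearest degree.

64°

Angle between strike (N25°E) and section (N20°W): β = 45°.
tan α = tan 71° × sin 45° = 2.9042 × 0.7071 = 2.0536
α = arctan(2.0536) = 64.04°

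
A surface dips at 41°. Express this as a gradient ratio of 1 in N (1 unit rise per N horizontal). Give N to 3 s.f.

1 in 1.15

1 : N means tan θ = 1/N, so N = 1/tan 41° = 1/0.8693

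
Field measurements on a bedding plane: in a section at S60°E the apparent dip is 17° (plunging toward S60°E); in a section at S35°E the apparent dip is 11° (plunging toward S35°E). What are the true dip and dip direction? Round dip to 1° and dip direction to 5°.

true dip 20°, dip direction 085°

Represent each trace as a vector plunging at its apparent dip toward its trend (east-north-up frame): v₁ = (0.828, -0.478, -0.292), v₂ = (0.563, -0.804, -0.191).
n = v₁ × v₂ = (0.144, 0.007, 0.397) (taken with n_z > 0).
tan δ = √(n_x²+n_y²)/n_z = 0.144/0.397, so δ = 20.0°.
The horizontal component of n points toward azimuth atan2(n_x, n_y) = 87°, the dip direction.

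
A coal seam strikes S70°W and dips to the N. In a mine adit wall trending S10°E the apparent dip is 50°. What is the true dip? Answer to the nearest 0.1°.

50.4°

β = acute angle between strike S70°W and section S10°E = 80°.
tan δ = tan α / sin β = tan 50° / sin 80° = 1.1918 / 0.9848 = 1.2101
true dip = arctan 1.2101 = 50.43°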